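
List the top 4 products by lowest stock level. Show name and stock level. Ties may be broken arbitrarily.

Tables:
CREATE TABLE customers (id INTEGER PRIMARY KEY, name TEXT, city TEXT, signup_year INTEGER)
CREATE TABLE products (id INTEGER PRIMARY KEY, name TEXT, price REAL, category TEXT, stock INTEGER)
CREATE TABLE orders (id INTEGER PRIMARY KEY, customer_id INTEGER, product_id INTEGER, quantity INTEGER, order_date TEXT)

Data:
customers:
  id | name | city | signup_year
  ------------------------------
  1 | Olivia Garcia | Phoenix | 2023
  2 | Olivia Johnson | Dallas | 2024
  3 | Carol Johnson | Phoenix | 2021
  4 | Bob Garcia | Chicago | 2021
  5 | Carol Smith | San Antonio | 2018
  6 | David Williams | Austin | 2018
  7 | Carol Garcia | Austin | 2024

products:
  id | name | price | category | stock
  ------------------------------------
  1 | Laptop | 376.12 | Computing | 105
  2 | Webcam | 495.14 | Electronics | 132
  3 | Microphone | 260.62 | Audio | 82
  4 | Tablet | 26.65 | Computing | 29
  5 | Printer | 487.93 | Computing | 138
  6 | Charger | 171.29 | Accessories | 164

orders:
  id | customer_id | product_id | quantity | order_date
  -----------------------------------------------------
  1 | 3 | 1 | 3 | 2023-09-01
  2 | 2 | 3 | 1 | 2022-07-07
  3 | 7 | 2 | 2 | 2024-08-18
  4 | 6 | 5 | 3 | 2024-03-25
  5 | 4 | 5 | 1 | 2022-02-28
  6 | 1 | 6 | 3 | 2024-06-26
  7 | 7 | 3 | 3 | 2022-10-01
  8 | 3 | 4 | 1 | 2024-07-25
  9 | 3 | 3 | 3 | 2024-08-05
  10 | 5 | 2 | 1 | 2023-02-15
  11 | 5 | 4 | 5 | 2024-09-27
SELECT name, stock FROM products ORDER BY stock ASC LIMIT 4

Execution result:
name | stock
Tablet | 29
Microphone | 82
Laptop | 105
Webcam | 132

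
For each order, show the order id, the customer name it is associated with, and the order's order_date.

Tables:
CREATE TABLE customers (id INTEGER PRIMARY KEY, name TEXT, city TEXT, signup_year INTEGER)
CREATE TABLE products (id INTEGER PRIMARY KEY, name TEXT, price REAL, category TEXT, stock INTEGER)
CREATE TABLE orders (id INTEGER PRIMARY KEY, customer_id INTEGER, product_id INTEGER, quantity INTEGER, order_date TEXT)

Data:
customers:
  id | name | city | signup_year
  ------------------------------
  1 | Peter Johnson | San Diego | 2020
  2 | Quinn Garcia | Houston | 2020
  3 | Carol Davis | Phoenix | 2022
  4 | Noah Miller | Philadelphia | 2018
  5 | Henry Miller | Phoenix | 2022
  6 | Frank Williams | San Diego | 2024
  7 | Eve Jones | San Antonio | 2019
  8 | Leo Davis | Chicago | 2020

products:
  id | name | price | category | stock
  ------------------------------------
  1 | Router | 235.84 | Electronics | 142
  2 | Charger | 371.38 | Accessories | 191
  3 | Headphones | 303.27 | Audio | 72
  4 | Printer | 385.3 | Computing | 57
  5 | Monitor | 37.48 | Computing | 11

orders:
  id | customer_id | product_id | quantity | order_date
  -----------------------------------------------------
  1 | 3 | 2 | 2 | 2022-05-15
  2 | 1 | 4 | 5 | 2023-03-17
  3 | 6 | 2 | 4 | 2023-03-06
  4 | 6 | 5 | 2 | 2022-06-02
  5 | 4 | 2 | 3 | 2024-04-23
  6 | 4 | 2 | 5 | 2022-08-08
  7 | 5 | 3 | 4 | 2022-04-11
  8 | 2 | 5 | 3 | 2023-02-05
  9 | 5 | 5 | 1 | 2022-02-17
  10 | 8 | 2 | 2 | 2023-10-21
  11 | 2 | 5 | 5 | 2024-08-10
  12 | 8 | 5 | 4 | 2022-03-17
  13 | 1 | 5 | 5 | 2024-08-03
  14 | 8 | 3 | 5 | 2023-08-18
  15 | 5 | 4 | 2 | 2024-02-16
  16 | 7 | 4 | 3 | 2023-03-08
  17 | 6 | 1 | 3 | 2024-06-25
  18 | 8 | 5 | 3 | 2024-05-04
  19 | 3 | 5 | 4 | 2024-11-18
SELECT c.id, p.name AS customer, c.order_date FROM orders c JOIN customers p ON c.customer_id = p.id

Execution result:
id | customer | order_date
1 | Carol Davis | 2022-05-15
2 | Peter Johnson | 2023-03-17
3 | Frank Williams | 2023-03-06
4 | Frank Williams | 2022-06-02
5 | Noah Miller | 2024-04-23
6 | Noah Miller | 2022-08-08
7 | Henry Miller | 2022-04-11
8 | Quinn Garcia | 2023-02-05
9 | Henry Miller | 2022-02-17
10 | Leo Davis | 2023-10-21
11 | Quinn Garcia | 2024-08-10
12 | Leo Davis | 2022-03-17
13 | Peter Johnson | 2024-08-03
14 | Leo Davis | 2023-08-18
15 | Henry Miller | 2024-02-16
16 | Eve Jones | 2023-03-08
17 | Frank Williams | 2024-06-25
18 | Leo Davis | 2024-05-04
19 | Carol Davis | 2024-11-18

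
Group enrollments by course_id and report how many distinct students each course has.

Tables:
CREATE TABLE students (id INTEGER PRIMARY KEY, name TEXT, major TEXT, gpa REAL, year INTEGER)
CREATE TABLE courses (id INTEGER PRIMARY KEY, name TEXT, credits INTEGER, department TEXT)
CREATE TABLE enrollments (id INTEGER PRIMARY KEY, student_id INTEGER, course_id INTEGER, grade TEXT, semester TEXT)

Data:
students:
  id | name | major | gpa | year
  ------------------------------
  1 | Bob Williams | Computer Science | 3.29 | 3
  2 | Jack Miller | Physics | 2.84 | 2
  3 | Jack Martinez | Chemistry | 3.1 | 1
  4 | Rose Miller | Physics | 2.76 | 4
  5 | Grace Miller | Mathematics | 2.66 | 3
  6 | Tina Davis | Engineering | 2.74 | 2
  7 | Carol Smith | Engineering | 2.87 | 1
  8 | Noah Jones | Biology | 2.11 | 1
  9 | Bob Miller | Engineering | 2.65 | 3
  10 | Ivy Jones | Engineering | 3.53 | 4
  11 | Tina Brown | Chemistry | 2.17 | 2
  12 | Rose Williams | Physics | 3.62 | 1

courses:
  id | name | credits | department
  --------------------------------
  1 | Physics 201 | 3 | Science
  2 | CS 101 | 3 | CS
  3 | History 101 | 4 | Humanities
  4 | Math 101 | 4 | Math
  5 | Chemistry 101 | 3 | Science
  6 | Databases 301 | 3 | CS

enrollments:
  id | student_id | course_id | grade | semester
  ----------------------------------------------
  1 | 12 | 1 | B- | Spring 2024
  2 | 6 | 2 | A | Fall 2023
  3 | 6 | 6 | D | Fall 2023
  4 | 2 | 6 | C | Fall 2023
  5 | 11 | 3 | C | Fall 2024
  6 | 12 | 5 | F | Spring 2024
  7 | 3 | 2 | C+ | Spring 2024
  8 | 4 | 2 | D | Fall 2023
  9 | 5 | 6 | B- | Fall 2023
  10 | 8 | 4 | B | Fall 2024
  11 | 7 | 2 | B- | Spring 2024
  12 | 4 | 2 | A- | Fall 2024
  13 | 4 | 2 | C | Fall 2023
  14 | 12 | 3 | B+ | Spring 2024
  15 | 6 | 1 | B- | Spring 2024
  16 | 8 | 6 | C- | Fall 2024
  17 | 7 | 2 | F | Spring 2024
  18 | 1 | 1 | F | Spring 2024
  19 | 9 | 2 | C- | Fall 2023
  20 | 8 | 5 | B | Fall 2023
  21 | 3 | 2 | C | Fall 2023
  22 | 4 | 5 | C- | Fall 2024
SELECT course_id, COUNT(DISTINCT student_id) AS distinct_student_count FROM enrollments GROUP BY course_id

Execution result:
course_id | distinct_student_count
1 | 3
2 | 5
3 | 2
4 | 1
5 | 3
6 | 4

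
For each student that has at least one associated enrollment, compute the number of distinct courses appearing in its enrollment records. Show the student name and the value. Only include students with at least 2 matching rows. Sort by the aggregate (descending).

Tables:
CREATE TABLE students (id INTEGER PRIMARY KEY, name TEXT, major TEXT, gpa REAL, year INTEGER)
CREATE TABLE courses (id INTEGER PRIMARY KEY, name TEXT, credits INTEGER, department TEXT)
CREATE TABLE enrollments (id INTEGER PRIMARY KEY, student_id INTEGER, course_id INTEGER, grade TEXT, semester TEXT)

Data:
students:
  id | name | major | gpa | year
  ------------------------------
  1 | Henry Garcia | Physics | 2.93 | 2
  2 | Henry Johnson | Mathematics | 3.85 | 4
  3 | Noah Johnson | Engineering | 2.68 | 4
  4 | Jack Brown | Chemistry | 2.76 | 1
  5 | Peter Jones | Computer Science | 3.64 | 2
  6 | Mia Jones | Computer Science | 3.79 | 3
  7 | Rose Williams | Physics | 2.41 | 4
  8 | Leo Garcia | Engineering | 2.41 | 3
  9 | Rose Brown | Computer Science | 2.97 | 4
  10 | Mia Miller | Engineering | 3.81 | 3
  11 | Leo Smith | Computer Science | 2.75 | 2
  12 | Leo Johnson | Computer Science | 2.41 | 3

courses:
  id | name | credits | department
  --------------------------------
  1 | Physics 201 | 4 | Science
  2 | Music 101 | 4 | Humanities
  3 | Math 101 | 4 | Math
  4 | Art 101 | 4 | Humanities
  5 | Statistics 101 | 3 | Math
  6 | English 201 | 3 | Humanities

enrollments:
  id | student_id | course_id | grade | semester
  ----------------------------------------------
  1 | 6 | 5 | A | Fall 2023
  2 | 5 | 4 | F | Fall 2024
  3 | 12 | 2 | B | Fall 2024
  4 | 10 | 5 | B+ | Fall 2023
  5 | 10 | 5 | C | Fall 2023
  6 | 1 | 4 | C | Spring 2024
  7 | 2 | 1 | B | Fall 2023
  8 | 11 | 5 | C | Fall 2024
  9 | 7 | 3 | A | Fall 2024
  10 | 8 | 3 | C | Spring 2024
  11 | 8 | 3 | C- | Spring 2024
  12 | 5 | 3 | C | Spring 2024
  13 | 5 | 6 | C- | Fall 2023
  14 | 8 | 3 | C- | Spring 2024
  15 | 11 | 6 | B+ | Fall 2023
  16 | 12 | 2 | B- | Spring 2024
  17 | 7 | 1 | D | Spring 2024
SELECT p.name, COUNT(DISTINCT c.course_id) AS distinct_course_count FROM enrollments c JOIN students p ON c.student_id = p.id GROUP BY p.id, p.name HAVING COUNT(*) >= 2 ORDER BY distinct_course_count DESC

Execution result:
name | distinct_course_count
Peter Jones | 3
Rose Williams | 2
Leo Smith | 2
Leo Garcia | 1
Mia Miller | 1
Leo Johnson | 1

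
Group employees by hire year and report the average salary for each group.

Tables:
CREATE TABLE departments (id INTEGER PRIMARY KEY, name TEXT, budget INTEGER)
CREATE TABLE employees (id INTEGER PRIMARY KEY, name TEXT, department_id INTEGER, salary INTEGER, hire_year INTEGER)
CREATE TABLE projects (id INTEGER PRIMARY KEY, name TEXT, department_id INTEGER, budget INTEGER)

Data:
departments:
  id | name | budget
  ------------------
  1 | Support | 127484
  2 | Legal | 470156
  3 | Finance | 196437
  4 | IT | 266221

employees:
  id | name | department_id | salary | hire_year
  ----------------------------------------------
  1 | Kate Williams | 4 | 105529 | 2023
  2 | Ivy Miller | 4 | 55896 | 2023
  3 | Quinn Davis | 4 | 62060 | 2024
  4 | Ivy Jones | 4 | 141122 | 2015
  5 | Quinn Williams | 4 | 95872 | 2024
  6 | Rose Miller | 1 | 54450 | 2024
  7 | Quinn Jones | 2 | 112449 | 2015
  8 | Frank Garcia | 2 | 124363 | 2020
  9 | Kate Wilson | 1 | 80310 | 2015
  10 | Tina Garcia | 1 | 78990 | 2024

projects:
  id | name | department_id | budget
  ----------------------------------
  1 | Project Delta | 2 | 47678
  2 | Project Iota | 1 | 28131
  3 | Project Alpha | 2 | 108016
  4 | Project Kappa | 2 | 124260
SELECT hire_year, AVG(salary) AS avg_salary FROM employees GROUP BY hire_year

Execution result:
hire_year | avg_salary
2015 | 111293.67
2020 | 124363.00
2023 | 80712.50
2024 | 72843.00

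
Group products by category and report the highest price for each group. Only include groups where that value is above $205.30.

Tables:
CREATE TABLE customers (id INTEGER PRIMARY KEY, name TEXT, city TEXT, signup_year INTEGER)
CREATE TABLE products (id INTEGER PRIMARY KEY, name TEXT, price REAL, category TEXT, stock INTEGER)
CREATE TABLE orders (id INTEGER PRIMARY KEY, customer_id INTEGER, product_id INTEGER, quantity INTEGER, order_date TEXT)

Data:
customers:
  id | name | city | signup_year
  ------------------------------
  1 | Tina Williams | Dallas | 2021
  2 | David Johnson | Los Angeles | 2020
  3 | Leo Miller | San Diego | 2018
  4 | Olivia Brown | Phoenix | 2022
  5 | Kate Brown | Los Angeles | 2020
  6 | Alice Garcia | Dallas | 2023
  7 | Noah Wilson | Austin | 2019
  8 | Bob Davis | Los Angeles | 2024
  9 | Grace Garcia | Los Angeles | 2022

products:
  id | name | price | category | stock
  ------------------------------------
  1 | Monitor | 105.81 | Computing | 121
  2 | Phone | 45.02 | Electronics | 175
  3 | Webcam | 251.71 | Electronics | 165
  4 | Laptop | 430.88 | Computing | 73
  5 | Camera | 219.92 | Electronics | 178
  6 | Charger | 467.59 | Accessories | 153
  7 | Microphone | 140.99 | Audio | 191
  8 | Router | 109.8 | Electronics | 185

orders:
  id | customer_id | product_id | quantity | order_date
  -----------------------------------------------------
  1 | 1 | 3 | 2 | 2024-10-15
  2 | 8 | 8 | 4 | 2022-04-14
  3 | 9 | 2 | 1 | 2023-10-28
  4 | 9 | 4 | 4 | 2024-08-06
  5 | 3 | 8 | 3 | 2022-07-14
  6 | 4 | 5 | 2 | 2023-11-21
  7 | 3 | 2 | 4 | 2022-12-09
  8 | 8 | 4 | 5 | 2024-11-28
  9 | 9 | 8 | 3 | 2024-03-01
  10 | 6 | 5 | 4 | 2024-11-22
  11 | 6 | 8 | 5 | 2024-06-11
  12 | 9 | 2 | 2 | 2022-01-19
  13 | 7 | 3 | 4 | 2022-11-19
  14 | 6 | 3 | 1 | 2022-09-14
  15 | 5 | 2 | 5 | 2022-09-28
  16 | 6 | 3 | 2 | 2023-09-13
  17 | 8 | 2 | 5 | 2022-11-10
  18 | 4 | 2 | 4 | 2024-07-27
SELECT category, MAX(price) AS max_price FROM products GROUP BY category HAVING MAX(price) > 205.3

Execution result:
category | max_price
Accessories | 467.59
Computing | 430.88
Electronics | 251.71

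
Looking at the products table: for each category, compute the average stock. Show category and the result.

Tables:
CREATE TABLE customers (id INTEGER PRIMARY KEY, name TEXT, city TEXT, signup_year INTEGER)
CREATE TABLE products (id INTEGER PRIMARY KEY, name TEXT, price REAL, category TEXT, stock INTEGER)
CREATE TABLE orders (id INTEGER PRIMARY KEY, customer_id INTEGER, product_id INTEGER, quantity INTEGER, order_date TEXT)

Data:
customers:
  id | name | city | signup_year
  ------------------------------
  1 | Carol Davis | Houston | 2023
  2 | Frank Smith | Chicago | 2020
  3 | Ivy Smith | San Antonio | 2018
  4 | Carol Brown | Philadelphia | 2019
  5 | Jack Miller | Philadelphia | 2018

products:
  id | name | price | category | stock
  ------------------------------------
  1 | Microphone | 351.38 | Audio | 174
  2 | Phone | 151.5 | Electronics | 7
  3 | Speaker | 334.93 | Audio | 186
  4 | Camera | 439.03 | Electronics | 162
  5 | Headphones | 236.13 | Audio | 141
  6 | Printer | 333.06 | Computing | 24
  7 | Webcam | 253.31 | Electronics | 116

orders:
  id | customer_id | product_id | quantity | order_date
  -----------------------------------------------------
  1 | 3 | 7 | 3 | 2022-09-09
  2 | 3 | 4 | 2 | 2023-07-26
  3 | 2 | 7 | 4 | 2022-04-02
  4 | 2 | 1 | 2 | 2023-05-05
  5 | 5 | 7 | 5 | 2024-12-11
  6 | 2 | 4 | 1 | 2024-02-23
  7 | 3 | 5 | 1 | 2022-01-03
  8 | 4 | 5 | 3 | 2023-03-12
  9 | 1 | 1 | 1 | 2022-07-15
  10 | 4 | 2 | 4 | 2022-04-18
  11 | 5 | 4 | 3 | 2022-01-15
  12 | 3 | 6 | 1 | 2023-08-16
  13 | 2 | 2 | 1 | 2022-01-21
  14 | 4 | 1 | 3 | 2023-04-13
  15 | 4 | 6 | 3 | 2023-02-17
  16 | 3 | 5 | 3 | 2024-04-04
SELECT category, AVG(stock) AS avg_stock FROM products GROUP BY category

Execution result:
category | avg_stock
Audio | 167.00
Computing | 24.00
Electronics | 95.00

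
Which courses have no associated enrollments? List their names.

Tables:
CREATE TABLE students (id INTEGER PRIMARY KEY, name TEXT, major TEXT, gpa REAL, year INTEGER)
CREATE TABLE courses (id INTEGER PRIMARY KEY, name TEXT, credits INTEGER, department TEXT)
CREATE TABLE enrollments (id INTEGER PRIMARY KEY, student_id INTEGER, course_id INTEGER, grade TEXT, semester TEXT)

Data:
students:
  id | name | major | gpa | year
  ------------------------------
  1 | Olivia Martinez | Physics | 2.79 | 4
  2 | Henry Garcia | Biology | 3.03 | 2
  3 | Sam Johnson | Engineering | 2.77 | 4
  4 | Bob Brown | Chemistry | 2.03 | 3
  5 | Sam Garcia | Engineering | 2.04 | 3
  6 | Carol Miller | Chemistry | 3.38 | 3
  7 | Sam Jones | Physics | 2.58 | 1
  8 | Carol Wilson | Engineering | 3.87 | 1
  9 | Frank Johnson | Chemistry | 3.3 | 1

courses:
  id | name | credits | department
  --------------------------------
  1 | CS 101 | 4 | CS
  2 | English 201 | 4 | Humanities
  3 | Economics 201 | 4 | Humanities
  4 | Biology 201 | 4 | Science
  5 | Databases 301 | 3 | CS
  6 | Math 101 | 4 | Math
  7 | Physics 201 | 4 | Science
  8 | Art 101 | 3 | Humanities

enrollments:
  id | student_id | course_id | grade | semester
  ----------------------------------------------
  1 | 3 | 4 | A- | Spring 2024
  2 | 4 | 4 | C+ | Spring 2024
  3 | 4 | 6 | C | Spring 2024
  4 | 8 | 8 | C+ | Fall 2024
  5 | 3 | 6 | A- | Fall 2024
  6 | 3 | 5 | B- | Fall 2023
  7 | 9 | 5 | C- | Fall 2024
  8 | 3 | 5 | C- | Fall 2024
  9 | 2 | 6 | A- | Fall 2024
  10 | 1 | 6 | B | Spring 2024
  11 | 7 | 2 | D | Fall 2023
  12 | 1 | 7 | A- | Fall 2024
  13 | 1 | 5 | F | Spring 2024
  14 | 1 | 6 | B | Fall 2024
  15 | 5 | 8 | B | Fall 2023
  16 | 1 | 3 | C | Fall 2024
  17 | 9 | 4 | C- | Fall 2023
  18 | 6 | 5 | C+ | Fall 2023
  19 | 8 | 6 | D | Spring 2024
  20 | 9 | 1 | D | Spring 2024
SELECT p.name FROM courses p LEFT JOIN enrollments c ON c.course_id = p.id WHERE c.id IS NULL

Execution result:
(no rows)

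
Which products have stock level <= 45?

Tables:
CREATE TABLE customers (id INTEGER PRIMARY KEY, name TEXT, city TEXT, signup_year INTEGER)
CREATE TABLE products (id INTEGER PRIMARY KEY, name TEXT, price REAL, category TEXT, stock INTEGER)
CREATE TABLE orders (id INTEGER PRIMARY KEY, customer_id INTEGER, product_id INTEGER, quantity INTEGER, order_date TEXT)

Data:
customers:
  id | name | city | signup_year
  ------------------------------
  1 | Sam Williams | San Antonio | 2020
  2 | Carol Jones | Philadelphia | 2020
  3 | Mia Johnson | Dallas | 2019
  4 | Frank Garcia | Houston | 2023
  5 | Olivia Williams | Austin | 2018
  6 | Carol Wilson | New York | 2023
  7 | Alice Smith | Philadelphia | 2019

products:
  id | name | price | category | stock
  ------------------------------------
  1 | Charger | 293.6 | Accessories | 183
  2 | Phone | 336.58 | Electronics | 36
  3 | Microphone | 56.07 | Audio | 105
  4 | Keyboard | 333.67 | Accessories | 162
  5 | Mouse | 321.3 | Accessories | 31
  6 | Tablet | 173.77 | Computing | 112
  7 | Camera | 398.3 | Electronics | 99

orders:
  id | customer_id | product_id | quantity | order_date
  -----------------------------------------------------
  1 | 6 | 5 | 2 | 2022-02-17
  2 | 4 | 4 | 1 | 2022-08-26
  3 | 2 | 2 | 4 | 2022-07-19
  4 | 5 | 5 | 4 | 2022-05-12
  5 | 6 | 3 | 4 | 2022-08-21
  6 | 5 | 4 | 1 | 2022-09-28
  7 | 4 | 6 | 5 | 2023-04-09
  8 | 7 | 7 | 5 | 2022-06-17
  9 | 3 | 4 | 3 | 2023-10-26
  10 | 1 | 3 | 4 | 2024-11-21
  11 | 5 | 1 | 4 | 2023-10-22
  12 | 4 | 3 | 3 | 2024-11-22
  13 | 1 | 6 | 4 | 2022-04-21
SELECT name, stock FROM products WHERE stock <= 45

Execution result:
name | stock
Phone | 36
Mouse | 31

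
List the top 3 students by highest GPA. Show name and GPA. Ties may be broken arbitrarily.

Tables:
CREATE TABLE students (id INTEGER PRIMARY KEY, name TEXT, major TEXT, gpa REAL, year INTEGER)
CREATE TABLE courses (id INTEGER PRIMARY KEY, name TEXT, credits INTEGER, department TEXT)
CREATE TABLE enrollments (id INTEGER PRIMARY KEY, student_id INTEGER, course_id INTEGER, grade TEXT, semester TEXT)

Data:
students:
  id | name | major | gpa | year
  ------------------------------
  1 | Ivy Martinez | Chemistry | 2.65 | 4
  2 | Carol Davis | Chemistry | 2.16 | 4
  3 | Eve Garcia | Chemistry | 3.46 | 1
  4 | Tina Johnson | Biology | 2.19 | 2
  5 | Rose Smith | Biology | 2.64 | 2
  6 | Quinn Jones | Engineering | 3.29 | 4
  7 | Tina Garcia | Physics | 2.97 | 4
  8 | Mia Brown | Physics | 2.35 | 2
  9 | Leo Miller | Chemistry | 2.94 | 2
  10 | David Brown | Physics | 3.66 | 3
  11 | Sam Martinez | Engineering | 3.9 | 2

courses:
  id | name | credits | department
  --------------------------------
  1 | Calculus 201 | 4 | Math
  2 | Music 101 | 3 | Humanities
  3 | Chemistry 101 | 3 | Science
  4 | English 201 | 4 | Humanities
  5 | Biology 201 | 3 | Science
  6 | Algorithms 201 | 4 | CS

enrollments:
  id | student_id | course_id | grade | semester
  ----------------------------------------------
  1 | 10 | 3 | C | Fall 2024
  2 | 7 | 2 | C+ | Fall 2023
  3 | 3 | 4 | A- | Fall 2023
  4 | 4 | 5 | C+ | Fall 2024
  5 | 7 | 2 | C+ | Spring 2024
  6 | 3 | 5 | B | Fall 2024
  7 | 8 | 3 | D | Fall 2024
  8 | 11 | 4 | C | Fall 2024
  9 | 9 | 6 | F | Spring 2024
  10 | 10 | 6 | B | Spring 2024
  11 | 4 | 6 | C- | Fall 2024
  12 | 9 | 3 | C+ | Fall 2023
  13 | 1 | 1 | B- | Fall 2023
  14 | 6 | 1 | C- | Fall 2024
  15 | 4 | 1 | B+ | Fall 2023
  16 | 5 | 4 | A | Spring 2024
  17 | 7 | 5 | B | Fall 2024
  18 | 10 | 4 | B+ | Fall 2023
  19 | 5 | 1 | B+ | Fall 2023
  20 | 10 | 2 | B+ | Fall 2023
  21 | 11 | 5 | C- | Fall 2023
SELECT name, gpa FROM students ORDER BY gpa DESC LIMIT 3

Execution result:
name | gpa
Sam Martinez | 3.90
David Brown | 3.66
Eve Garcia | 3.46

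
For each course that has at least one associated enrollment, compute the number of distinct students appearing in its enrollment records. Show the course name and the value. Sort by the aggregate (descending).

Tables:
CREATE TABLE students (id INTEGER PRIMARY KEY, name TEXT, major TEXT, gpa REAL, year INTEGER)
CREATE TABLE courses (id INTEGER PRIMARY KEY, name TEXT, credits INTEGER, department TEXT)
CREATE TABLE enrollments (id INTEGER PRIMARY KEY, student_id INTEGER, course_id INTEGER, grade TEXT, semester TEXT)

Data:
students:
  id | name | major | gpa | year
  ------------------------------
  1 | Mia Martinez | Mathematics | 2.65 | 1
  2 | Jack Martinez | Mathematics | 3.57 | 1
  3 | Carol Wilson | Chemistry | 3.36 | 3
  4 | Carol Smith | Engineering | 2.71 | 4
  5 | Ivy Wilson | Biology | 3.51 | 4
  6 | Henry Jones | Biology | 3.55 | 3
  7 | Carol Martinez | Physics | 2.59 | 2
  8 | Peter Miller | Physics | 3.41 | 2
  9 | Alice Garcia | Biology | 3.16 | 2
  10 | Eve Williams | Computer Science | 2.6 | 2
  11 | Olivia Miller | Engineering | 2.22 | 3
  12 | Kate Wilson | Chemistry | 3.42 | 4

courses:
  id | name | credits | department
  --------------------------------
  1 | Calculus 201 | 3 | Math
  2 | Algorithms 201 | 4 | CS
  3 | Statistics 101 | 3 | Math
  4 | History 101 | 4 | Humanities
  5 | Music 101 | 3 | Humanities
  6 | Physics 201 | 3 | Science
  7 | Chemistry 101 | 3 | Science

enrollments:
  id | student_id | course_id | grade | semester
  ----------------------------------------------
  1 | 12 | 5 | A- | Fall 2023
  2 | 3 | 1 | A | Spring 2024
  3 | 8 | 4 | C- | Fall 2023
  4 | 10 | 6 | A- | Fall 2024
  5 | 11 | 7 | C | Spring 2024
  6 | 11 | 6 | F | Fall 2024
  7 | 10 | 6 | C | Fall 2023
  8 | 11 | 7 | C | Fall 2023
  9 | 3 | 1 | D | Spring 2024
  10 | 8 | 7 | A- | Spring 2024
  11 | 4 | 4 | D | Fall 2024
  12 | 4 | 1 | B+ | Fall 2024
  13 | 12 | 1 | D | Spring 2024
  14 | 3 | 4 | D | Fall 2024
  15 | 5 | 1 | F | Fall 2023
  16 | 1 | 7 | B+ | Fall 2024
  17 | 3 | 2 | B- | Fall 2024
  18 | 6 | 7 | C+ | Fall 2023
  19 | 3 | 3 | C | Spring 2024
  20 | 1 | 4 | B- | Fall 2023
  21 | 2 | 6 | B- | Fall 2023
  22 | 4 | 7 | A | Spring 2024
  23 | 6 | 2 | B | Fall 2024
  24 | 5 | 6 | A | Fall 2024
SELECT p.name, COUNT(DISTINCT c.student_id) AS distinct_student_count FROM enrollments c JOIN courses p ON c.course_id = p.id GROUP BY p.id, p.name ORDER BY distinct_student_count DESC

Execution result:
name | distinct_student_count
Chemistry 101 | 5
Calculus 201 | 4
History 101 | 4
Physics 201 | 4
Algorithms 201 | 2
Statistics 101 | 1
Music 101 | 1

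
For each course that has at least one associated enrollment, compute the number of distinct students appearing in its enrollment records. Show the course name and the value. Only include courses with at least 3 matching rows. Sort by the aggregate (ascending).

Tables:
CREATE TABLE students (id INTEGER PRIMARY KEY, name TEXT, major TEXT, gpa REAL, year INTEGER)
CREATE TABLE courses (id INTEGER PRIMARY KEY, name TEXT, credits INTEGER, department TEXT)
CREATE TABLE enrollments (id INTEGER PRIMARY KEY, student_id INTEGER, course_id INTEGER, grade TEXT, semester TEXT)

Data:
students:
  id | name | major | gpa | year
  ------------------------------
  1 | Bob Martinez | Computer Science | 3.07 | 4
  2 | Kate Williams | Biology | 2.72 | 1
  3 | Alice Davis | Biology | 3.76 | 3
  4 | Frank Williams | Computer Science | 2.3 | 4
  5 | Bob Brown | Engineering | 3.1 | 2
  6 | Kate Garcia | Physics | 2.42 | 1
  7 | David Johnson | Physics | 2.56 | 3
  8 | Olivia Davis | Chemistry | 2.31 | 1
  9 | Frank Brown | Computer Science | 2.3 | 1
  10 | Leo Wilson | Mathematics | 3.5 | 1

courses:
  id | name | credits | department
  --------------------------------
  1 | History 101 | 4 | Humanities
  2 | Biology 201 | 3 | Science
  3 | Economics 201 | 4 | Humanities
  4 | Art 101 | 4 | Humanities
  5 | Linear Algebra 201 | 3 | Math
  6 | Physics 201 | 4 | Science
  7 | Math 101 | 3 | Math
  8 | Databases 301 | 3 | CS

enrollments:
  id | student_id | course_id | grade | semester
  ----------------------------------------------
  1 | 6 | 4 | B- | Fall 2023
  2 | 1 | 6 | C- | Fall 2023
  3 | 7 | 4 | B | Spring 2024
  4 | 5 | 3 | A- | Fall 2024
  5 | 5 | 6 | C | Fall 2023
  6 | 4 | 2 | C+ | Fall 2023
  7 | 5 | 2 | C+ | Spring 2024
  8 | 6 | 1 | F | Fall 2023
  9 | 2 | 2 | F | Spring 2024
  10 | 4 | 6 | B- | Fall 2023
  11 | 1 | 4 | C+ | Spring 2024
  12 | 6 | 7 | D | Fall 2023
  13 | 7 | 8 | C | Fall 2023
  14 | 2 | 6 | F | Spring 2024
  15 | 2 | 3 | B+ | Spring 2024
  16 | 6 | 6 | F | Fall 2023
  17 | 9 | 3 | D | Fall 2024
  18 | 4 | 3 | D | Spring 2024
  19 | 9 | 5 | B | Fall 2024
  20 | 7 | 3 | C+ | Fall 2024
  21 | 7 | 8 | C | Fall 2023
SELECT p.name, COUNT(DISTINCT c.student_id) AS distinct_student_count FROM enrollments c JOIN courses p ON c.course_id = p.id GROUP BY p.id, p.name HAVING COUNT(*) >= 3 ORDER BY distinct_student_count ASC

Execution result:
name | distinct_student_count
Biology 201 | 3
Art 101 | 3
Economics 201 | 5
Physics 201 | 5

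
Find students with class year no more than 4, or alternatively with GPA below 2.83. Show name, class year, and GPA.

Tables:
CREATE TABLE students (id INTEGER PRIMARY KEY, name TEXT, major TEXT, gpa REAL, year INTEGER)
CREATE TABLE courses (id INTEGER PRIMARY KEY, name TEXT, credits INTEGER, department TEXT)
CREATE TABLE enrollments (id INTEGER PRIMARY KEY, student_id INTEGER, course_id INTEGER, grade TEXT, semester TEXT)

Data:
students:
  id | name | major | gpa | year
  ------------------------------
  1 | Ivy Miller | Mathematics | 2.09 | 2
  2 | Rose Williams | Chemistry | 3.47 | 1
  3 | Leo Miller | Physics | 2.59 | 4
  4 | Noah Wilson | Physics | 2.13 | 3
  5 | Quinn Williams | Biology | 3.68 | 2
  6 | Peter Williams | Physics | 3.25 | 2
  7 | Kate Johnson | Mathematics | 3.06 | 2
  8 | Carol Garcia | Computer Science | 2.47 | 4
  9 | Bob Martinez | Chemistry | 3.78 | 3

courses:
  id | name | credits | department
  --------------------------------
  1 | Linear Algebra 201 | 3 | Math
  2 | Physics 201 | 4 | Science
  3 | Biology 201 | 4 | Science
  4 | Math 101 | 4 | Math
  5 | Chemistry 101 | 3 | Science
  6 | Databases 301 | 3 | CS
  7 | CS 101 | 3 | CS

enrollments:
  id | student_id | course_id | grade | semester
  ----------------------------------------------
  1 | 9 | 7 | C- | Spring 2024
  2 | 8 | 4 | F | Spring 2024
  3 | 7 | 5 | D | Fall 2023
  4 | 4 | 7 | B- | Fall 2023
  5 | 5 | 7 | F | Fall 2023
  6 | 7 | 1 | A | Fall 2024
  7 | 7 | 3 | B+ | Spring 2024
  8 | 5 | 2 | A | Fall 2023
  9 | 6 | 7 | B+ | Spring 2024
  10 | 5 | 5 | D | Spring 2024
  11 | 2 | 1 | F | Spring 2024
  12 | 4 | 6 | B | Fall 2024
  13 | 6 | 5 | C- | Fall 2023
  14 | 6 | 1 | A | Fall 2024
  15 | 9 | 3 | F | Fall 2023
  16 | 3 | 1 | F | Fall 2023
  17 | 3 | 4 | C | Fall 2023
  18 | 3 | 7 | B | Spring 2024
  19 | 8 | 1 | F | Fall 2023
SELECT name, year, gpa FROM students WHERE year <= 4 OR gpa < 2.83

Execution result:
name | year | gpa
Ivy Miller | 2 | 2.09
Rose Williams | 1 | 3.47
Leo Miller | 4 | 2.59
Noah Wilson | 3 | 2.13
Quinn Williams | 2 | 3.68
Peter Williams | 2 | 3.25
Kate Johnson | 2 | 3.06
Carol Garcia | 4 | 2.47
Bob Martinez | 3 | 3.78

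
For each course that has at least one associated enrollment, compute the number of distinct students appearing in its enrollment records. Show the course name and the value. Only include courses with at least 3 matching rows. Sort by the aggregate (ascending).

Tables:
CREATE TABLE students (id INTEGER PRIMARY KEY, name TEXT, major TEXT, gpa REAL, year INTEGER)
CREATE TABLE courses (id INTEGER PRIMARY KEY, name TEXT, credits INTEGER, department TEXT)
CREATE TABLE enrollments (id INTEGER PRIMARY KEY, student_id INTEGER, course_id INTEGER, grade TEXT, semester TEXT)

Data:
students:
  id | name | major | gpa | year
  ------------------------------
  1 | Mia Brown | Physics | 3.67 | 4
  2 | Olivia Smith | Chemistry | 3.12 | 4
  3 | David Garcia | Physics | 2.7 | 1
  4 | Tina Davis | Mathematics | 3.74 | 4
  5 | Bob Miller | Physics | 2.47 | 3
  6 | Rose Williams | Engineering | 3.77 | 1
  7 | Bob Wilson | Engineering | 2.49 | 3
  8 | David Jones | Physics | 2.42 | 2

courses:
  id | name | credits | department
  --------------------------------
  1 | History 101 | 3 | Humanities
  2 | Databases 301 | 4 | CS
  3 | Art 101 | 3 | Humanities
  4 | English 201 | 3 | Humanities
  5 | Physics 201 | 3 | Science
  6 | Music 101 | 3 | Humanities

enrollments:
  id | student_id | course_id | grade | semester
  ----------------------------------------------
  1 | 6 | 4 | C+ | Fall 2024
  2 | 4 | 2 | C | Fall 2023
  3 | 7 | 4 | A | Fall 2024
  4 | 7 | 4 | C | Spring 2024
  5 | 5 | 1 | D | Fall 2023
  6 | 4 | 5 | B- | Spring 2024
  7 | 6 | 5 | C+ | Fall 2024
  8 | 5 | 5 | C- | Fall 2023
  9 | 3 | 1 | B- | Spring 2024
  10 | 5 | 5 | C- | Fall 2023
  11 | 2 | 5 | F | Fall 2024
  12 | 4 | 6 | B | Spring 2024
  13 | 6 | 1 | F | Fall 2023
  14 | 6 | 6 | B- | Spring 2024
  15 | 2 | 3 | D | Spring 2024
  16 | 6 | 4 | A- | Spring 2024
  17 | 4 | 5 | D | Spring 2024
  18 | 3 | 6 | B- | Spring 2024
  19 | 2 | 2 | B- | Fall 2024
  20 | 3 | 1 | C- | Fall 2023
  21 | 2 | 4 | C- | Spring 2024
SELECT p.name, COUNT(DISTINCT c.student_id) AS distinct_student_count FROM enrollments c JOIN courses p ON c.course_id = p.id GROUP BY p.id, p.name HAVING COUNT(*) >= 3 ORDER BY distinct_student_count ASC

Execution result:
name | distinct_student_count
History 101 | 3
English 201 | 3
Music 101 | 3
Physics 201 | 4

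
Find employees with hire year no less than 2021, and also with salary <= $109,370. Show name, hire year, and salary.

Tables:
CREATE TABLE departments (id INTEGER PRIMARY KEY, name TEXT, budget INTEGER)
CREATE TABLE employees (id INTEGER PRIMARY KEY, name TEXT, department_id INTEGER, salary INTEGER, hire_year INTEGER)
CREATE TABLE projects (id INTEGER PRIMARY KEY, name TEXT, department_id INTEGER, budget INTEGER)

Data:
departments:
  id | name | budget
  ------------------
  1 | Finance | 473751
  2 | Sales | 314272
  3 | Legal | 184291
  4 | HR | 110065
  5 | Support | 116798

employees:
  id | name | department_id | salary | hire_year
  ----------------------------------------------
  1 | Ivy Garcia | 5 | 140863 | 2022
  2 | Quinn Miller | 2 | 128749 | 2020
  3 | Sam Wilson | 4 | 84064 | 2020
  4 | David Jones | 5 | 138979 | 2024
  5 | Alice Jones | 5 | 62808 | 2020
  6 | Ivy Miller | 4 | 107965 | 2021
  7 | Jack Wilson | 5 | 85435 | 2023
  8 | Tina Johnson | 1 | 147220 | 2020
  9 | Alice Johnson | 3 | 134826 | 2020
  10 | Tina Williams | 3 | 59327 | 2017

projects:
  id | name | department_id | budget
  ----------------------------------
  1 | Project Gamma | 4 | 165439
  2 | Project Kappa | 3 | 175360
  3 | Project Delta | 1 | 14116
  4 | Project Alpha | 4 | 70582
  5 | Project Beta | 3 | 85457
SELECT name, hire_year, salary FROM employees WHERE hire_year >= 2021 AND salary <= 109370

Execution result:
name | hire_year | salary
Ivy Miller | 2021 | 107965
Jack Wilson | 2023 | 85435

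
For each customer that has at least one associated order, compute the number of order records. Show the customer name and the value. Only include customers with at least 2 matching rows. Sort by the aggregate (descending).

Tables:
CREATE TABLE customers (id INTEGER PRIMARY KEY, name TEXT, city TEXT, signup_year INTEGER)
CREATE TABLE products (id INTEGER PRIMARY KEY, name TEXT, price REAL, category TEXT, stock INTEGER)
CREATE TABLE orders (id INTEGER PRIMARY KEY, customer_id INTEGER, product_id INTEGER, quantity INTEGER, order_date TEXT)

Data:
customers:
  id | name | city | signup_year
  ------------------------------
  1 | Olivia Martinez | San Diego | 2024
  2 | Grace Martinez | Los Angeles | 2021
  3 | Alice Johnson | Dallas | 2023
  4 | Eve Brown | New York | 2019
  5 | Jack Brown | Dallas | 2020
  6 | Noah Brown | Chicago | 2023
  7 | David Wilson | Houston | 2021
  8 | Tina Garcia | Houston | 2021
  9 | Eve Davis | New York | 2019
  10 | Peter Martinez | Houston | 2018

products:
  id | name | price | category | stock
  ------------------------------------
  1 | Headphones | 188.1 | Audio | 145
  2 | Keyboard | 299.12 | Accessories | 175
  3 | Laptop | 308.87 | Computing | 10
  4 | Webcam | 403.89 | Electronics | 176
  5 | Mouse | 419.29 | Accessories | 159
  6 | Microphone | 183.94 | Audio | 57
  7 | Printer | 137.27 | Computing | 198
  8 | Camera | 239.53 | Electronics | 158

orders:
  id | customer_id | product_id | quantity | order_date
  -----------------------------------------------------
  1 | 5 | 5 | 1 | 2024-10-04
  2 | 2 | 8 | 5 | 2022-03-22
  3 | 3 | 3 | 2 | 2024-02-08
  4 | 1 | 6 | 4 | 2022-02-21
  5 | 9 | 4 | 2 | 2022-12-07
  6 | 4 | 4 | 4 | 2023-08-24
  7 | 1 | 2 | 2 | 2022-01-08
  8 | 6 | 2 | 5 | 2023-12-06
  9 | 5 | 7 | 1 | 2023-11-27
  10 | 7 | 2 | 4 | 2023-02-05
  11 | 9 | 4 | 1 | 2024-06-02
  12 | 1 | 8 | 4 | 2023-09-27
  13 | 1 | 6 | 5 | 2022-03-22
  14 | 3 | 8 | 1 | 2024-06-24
SELECT p.name, COUNT(*) AS n FROM orders c JOIN customers p ON c.customer_id = p.id GROUP BY p.id, p.name HAVING COUNT(*) >= 2 ORDER BY n DESC

Execution result:
name | n
Olivia Martinez | 4
Alice Johnson | 2
Jack Brown | 2
Eve Davis | 2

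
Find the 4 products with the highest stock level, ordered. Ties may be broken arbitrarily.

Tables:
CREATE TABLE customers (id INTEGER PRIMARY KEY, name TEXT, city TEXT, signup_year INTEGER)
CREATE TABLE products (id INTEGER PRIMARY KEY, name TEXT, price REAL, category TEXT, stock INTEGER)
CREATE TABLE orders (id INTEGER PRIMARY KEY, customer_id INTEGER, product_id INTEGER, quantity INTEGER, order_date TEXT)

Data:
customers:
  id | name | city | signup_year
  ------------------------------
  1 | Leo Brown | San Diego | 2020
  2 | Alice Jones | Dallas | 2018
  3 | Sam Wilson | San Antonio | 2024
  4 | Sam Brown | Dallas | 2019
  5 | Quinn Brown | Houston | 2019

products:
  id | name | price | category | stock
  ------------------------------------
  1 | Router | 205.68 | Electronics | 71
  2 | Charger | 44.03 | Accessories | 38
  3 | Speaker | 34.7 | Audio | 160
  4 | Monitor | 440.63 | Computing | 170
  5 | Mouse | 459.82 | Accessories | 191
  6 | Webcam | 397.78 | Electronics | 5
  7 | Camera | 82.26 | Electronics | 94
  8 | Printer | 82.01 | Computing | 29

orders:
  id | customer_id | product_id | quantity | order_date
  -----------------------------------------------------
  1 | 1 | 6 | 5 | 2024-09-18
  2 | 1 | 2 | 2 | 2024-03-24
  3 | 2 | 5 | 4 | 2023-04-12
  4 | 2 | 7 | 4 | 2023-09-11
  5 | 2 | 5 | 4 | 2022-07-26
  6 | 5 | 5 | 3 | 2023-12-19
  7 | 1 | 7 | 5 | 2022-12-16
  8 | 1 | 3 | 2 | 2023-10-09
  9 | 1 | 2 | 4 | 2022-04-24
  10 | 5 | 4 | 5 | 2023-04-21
SELECT name, stock FROM products ORDER BY stock DESC LIMIT 4

Execution result:
name | stock
Mouse | 191
Monitor | 170
Speaker | 160
Camera | 94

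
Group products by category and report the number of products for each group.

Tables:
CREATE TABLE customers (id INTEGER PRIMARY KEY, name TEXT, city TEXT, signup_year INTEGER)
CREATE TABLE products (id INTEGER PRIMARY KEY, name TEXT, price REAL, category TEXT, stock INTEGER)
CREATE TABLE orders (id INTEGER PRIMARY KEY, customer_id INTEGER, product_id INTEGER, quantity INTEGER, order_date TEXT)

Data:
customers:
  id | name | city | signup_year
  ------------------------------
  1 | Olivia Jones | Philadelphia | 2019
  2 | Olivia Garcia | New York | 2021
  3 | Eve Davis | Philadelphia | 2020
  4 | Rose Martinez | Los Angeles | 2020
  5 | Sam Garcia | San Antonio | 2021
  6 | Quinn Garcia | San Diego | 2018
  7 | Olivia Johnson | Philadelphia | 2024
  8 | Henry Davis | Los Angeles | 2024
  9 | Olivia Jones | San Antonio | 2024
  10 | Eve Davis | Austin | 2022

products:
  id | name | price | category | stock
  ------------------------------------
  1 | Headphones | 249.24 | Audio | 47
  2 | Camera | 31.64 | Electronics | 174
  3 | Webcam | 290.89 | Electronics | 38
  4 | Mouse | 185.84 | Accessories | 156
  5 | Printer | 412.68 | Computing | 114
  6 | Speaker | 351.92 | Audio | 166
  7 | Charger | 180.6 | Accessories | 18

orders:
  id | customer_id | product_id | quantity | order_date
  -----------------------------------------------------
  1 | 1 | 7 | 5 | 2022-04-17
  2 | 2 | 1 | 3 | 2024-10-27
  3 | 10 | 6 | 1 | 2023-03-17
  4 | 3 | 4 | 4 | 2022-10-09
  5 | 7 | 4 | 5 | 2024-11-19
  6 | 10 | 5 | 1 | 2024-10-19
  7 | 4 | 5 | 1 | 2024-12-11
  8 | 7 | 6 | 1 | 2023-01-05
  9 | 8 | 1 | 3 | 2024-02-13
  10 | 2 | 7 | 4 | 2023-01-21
SELECT category, COUNT(*) AS n FROM products GROUP BY category

Execution result:
category | n
Accessories | 2
Audio | 2
Computing | 1
Electronics | 2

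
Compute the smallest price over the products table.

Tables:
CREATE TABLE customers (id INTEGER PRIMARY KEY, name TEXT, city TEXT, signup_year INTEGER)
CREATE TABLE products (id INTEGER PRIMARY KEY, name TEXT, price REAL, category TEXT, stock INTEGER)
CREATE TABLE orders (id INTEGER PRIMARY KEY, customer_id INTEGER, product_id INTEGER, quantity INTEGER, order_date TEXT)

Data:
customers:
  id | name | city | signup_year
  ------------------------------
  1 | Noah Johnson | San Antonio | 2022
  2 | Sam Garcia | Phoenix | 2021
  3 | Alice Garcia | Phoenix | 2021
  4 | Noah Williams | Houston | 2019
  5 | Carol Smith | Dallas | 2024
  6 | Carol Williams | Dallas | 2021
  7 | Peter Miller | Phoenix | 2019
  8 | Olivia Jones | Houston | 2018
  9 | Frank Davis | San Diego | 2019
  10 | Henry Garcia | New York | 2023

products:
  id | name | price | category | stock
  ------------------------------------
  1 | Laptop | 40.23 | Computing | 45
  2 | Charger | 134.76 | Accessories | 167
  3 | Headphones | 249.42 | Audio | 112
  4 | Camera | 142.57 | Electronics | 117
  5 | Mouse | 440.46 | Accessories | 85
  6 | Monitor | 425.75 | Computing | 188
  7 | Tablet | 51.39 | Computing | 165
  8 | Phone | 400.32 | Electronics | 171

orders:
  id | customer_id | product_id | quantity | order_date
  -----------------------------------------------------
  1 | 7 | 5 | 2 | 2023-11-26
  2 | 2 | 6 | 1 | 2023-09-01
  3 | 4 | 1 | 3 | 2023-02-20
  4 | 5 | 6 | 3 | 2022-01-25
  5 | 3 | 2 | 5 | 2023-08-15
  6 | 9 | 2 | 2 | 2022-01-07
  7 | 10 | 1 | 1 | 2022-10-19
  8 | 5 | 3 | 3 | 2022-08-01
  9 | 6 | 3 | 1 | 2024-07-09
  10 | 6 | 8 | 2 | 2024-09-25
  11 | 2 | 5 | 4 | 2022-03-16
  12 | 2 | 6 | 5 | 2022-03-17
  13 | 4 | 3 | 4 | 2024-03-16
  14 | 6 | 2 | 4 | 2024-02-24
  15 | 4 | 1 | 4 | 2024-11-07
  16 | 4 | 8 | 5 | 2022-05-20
SELECT MIN(price) FROM products

Execution result:
40.23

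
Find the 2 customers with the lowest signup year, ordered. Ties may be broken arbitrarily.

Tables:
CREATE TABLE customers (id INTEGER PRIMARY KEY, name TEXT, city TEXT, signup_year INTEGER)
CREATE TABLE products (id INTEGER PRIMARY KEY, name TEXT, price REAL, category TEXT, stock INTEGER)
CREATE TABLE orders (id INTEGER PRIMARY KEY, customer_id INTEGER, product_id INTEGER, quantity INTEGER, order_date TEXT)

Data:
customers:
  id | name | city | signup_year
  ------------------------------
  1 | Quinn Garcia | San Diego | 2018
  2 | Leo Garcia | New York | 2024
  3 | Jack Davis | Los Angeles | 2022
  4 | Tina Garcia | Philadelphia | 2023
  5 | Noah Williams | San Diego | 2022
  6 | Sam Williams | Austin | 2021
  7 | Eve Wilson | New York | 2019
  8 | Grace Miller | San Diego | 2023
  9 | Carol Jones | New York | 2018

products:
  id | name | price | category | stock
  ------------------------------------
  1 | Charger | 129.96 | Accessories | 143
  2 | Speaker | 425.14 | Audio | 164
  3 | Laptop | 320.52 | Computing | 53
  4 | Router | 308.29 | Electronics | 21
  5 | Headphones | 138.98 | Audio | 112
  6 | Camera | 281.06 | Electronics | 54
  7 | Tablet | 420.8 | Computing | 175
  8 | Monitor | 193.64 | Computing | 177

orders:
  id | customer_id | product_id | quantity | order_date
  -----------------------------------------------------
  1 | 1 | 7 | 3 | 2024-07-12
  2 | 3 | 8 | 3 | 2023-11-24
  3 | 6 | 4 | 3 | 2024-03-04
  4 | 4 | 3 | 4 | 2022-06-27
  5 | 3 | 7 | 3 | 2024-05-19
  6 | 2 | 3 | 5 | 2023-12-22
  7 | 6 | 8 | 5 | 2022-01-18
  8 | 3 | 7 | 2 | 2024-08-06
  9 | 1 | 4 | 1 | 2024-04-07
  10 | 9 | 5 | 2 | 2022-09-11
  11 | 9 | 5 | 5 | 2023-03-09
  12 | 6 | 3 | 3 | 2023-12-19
SELECT name, signup_year FROM customers ORDER BY signup_year ASC LIMIT 2

Execution result:
name | signup_year
Quinn Garcia | 2018
Carol Jones | 2018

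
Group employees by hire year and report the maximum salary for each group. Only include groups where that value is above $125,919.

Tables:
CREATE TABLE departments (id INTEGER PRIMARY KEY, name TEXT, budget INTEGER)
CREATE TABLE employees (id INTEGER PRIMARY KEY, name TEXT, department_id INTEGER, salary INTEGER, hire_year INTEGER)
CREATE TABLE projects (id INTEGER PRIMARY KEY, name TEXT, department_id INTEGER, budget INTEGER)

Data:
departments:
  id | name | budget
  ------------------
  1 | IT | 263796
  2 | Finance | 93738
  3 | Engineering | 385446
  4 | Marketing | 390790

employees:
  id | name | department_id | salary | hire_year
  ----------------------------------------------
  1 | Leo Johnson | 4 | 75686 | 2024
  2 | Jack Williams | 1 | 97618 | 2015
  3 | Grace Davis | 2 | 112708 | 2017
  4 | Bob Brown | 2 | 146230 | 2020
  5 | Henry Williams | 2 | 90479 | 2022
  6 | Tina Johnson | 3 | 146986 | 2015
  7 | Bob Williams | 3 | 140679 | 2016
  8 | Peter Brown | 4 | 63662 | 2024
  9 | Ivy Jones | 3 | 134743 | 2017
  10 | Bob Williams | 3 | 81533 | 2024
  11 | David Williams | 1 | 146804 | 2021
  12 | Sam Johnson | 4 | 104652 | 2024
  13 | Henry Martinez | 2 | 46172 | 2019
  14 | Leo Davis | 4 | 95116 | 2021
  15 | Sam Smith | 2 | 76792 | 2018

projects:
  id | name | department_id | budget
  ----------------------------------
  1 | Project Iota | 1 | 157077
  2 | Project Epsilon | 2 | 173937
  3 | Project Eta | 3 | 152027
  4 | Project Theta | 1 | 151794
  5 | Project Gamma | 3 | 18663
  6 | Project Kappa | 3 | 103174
SELECT hire_year, MAX(salary) AS max_salary FROM employees GROUP BY hire_year HAVING MAX(salary) > 125919

Execution result:
hire_year | max_salary
2015 | 146986
2016 | 140679
2017 | 134743
2020 | 146230
2021 | 146804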